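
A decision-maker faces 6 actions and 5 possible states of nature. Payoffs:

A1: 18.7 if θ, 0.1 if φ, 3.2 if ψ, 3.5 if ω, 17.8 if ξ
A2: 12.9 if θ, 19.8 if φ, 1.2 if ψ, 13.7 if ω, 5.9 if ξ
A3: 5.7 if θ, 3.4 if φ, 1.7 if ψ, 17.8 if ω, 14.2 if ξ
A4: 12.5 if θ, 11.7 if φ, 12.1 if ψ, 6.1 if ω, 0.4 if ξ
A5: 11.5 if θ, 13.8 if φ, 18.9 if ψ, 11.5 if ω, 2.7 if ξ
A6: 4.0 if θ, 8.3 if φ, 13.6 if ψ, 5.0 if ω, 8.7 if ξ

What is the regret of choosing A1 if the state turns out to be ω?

14.3

Best payoff under ω is 17.8.
Regret = 17.8 − 3.5 = 14.3.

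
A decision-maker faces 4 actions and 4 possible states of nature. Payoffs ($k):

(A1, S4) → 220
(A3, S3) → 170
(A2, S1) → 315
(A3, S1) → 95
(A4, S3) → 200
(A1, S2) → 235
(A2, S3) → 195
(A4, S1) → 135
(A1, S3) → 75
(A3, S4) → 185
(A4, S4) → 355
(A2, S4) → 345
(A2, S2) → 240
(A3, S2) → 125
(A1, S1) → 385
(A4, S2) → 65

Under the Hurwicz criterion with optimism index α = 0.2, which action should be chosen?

A1: 0.2·385 + 0.8·75 = 137
A2: 0.2·345 + 0.8·195 = 225
A3: 0.2·185 + 0.8·95 = 113
A4: 0.2·355 + 0.8·65 = 123
Highest Hurwicz score = 225 → A2.

A2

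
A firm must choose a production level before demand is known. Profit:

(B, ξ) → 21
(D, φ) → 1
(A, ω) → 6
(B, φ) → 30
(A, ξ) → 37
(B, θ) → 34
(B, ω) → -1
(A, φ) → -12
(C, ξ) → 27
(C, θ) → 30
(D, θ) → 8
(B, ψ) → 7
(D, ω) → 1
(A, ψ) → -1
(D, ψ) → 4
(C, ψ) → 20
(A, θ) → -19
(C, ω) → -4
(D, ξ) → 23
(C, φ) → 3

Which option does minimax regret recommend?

B

Column bests: θ=34, φ=30, ψ=20, ω=6, ξ=37.
A regrets: 53, 42, 21, 0, 0 → max 53
B regrets: 0, 0, 13, 7, 16 → max 16
C regrets: 4, 27, 0, 10, 10 → max 27
D regrets: 26, 29, 16, 5, 14 → max 29
Smallest max regret = 16 → B.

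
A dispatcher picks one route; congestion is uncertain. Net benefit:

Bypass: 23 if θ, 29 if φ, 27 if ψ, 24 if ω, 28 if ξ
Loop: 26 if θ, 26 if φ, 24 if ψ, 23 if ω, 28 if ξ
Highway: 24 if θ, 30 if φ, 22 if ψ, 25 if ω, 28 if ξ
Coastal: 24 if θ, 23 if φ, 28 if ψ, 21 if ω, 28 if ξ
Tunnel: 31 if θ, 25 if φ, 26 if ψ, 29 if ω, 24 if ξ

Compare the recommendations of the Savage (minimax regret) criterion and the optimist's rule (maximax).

Column bests: θ=31, φ=30, ψ=28, ω=29, ξ=28.
Bypass regrets: 8, 1, 1, 5, 0 → max 8
Loop regrets: 5, 4, 4, 6, 0 → max 6
Highway regrets: 7, 0, 6, 4, 0 → max 7
Coastal regrets: 7, 7, 0, 8, 0 → max 8
Tunnel regrets: 0, 5, 2, 0, 4 → max 5
Smallest max regret = 5 → Tunnel.
Row maxima: Bypass=29, Loop=28, Highway=30, Coastal=28, Tunnel=31
Best best-case = 31 → Tunnel.

minimax regret → Tunnel; maximax → Tunnel (agree)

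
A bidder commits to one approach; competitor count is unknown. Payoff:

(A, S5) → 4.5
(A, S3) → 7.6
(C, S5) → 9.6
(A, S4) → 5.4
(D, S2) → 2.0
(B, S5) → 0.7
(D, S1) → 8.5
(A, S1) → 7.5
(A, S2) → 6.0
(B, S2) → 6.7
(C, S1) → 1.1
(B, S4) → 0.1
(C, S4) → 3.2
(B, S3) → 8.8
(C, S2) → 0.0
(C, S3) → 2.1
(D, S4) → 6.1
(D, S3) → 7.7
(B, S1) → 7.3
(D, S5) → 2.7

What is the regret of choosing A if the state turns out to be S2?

Best payoff under S2 is 6.7.
Regret = 6.7 − 6.0 = 0.7.

0.7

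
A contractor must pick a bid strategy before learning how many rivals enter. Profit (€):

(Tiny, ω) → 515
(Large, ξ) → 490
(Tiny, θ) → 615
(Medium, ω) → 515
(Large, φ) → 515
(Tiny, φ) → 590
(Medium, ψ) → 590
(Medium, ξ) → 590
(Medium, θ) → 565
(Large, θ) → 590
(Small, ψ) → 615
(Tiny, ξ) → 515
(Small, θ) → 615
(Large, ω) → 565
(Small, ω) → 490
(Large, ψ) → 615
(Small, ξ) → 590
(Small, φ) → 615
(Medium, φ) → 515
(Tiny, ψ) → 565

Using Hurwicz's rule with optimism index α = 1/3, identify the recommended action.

Tiny: 1/3·615 + 2/3·515 = 1645/3
Small: 1/3·615 + 2/3·490 = 1595/3
Medium: 1/3·590 + 2/3·515 = 540
Large: 1/3·615 + 2/3·490 = 1595/3
Highest Hurwicz score = 1645/3 → Tiny.

Tiny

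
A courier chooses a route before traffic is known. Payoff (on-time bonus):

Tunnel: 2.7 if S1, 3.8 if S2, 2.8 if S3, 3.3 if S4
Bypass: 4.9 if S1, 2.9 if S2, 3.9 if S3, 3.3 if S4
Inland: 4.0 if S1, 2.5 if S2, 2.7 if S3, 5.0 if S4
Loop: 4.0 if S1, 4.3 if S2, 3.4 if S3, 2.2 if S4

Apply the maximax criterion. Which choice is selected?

Inland

Row maxima: Tunnel=3.8, Bypass=4.9, Inland=5.0, Loop=4.3
Best best-case = 5.0 → Inland.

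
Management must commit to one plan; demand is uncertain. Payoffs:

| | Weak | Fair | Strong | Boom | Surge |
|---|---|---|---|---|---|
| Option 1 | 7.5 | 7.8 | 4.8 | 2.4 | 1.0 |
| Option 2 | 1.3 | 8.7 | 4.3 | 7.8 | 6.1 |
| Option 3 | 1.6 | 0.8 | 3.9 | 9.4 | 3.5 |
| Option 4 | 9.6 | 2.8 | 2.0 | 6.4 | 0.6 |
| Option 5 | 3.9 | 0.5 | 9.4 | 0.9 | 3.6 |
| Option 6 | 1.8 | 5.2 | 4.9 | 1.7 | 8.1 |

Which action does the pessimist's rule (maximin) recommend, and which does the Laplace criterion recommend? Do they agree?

Row minima: Option 1=1.0, Option 2=1.3, Option 3=0.8, Option 4=0.6, Option 5=0.5, Option 6=1.7
Best worst-case = 1.7 → Option 6.
Row averages: Option 1=4.7, Option 2=5.64, Option 3=3.84, Option 4=4.28, Option 5=3.66, Option 6=4.34
Highest average = 5.64 → Option 2.

maximin → Option 6; laplace → Option 2 (disagree)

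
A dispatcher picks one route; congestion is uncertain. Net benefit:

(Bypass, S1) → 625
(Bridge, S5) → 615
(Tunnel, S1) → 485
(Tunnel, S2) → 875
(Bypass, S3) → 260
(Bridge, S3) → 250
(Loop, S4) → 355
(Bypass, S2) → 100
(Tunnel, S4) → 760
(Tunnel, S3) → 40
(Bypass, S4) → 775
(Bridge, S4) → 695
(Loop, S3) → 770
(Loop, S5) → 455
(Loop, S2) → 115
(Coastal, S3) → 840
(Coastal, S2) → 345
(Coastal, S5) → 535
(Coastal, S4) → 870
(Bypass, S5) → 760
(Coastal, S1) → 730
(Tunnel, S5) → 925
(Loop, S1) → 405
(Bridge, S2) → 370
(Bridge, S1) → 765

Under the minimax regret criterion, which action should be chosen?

Column bests: S1=765, S2=875, S3=840, S4=870, S5=925.
Bypass regrets: 140, 775, 580, 95, 165 → max 775
Coastal regrets: 35, 530, 0, 0, 390 → max 530
Tunnel regrets: 280, 0, 800, 110, 0 → max 800
Loop regrets: 360, 760, 70, 515, 470 → max 760
Bridge regrets: 0, 505, 590, 175, 310 → max 590
Smallest max regret = 530 → Coastal.

Coastal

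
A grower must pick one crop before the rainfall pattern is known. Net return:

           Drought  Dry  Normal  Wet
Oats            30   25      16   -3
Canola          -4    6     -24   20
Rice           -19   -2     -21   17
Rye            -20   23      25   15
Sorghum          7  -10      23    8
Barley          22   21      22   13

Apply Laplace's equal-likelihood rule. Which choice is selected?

Row averages: Oats=17, Canola=-0.5, Rice=-6.25, Rye=10.75, Sorghum=7, Barley=19.5
Highest average = 19.5 → Barley.

Barley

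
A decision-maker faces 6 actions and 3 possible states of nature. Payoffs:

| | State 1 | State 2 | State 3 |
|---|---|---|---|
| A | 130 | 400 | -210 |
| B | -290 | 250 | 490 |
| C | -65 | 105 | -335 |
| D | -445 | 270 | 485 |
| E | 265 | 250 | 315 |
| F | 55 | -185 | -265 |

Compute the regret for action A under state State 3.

700

Best payoff under State 3 is 490.
Regret = 490 − (-210) = 700.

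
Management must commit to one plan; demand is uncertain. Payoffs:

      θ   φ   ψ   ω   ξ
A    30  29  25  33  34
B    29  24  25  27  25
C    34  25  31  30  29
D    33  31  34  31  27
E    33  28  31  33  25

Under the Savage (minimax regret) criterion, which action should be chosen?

C

Column bests: θ=34, φ=31, ψ=34, ω=33, ξ=34.
A regrets: 4, 2, 9, 0, 0 → max 9
B regrets: 5, 7, 9, 6, 9 → max 9
C regrets: 0, 6, 3, 3, 5 → max 6
D regrets: 1, 0, 0, 2, 7 → max 7
E regrets: 1, 3, 3, 0, 9 → max 9
Smallest max regret = 6 → C.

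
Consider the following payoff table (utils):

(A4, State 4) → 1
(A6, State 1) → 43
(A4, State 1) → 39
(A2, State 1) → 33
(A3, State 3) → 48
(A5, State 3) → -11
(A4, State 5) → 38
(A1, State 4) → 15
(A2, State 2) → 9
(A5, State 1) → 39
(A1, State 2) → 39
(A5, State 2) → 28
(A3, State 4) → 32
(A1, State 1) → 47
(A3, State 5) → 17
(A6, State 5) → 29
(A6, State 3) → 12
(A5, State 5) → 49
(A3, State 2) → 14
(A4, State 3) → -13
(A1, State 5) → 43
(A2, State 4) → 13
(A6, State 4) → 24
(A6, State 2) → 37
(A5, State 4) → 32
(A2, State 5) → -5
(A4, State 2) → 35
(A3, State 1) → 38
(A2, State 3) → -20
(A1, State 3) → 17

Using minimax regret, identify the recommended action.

Column bests: State 1=47, State 2=39, State 3=48, State 4=32, State 5=49.
A1 regrets: 0, 0, 31, 17, 6 → max 31
A2 regrets: 14, 30, 68, 19, 54 → max 68
A3 regrets: 9, 25, 0, 0, 32 → max 32
A4 regrets: 8, 4, 61, 31, 11 → max 61
A5 regrets: 8, 11, 59, 0, 0 → max 59
A6 regrets: 4, 2, 36, 8, 20 → max 36
Smallest max regret = 31 → A1.

A1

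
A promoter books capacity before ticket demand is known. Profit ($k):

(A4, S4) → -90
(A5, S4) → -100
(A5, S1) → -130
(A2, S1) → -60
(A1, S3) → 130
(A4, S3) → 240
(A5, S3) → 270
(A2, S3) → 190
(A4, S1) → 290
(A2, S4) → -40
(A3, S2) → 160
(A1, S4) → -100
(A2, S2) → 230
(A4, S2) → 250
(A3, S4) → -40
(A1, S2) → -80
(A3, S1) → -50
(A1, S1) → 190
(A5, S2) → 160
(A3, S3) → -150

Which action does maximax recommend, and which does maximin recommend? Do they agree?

Row maxima: A1=190, A2=230, A3=160, A4=290, A5=270
Best best-case = 290 → A4.
Row minima: A1=-100, A2=-60, A3=-150, A4=-90, A5=-130
Best worst-case = -60 → A2.

maximax → A4; maximin → A2 (disagree)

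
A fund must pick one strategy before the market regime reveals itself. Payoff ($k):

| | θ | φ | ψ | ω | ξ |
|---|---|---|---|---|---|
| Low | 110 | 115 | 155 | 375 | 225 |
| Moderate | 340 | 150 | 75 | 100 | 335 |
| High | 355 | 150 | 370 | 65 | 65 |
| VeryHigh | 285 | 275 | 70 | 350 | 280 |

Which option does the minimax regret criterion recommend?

Low

Column bests: θ=355, φ=275, ψ=370, ω=375, ξ=335.
Low regrets: 245, 160, 215, 0, 110 → max 245
Moderate regrets: 15, 125, 295, 275, 0 → max 295
High regrets: 0, 125, 0, 310, 270 → max 310
VeryHigh regrets: 70, 0, 300, 25, 55 → max 300
Smallest max regret = 245 → Low.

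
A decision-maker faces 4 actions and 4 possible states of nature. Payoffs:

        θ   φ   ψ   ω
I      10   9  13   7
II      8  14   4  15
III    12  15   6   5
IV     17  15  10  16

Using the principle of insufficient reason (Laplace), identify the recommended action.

Row averages: I=9.75, II=10.25, III=9.5, IV=14.5
Highest average = 14.5 → IV.

IV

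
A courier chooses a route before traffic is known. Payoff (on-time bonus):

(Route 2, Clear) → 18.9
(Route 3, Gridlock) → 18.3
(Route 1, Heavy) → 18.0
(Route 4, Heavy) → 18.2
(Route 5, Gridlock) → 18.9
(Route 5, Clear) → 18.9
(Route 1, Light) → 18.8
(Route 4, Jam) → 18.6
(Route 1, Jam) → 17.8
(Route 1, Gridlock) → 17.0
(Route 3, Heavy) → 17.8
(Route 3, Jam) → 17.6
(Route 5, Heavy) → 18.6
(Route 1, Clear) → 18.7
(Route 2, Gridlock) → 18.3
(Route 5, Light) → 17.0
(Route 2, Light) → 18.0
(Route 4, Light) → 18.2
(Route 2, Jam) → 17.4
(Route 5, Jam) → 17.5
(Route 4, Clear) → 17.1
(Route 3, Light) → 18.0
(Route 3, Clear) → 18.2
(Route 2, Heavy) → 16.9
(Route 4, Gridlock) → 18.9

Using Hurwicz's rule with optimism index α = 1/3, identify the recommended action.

Route 1: 1/3·18.8 + 2/3·17.0 = 17.6
Route 2: 1/3·18.9 + 2/3·16.9 = 527/30
Route 3: 1/3·18.3 + 2/3·17.6 = 107/6
Route 4: 1/3·18.9 + 2/3·17.1 = 17.7
Route 5: 1/3·18.9 + 2/3·17.0 = 529/30
Highest Hurwicz score = 107/6 → Route 3.

Route 3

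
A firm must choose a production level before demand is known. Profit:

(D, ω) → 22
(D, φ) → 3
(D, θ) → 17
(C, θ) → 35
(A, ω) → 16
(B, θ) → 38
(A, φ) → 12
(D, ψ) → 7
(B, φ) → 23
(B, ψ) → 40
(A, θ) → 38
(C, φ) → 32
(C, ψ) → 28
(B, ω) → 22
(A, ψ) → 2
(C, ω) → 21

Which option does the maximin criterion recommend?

Row minima: A=2, B=22, C=21, D=3
Best worst-case = 22 → B.

B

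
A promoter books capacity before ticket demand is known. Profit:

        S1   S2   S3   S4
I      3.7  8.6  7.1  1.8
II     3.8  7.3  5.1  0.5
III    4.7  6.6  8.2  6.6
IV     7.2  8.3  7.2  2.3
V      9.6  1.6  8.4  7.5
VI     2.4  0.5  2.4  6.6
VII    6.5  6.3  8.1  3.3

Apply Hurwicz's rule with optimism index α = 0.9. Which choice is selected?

V

I: 0.9·8.6 + 0.1·1.8 = 7.92
II: 0.9·7.3 + 0.1·0.5 = 6.62
III: 0.9·8.2 + 0.1·4.7 = 7.85
IV: 0.9·8.3 + 0.1·2.3 = 7.7
V: 0.9·9.6 + 0.1·1.6 = 8.8
VI: 0.9·6.6 + 0.1·0.5 = 5.99
VII: 0.9·8.1 + 0.1·3.3 = 7.62
Highest Hurwicz score = 8.8 → V.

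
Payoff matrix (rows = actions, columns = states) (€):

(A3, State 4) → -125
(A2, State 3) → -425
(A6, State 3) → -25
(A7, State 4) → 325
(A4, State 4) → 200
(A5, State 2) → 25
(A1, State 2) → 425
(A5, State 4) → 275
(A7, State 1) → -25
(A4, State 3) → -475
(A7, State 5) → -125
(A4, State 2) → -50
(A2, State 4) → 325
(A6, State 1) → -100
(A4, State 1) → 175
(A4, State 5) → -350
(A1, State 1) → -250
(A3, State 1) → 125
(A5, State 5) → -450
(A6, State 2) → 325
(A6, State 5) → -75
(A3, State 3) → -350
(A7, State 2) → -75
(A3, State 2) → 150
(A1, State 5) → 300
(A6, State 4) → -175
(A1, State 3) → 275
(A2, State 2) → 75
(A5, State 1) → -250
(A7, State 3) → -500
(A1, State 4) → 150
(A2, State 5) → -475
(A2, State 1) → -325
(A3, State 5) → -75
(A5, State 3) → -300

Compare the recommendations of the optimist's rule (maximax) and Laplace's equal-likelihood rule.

Row maxima: A1=425, A2=325, A3=150, A4=200, A5=275, A6=325, A7=325
Best best-case = 425 → A1.
Row averages: A1=180, A2=-165, A3=-55, A4=-100, A5=-140, A6=-10, A7=-80
Highest average = 180 → A1.

maximax → A1; laplace → A1 (agree)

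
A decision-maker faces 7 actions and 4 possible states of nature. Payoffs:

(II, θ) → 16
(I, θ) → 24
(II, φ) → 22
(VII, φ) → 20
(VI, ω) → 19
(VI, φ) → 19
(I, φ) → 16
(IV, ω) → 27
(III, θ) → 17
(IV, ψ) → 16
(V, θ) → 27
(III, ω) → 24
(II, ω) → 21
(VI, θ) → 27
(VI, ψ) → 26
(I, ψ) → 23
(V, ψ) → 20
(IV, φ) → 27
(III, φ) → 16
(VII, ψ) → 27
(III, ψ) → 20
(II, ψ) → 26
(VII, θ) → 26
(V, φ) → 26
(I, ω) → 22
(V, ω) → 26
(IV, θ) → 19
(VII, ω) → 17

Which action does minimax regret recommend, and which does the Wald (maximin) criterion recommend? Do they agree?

minimax regret → V; maximin → V (agree)

Column bests: θ=27, φ=27, ψ=27, ω=27.
I regrets: 3, 11, 4, 5 → max 11
II regrets: 11, 5, 1, 6 → max 11
III regrets: 10, 11, 7, 3 → max 11
IV regrets: 8, 0, 11, 0 → max 11
V regrets: 0, 1, 7, 1 → max 7
VI regrets: 0, 8, 1, 8 → max 8
VII regrets: 1, 7, 0, 10 → max 10
Smallest max regret = 7 → V.
Row minima: I=16, II=16, III=16, IV=16, V=20, VI=19, VII=17
Best worst-case = 20 → V.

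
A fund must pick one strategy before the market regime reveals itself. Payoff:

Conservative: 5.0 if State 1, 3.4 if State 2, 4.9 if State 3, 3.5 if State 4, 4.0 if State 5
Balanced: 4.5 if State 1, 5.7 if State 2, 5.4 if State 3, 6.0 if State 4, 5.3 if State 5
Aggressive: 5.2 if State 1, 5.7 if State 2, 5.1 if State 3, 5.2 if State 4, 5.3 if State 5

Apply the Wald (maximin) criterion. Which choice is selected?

Row minima: Conservative=3.4, Balanced=4.5, Aggressive=5.1
Best worst-case = 5.1 → Aggressive.

Aggressive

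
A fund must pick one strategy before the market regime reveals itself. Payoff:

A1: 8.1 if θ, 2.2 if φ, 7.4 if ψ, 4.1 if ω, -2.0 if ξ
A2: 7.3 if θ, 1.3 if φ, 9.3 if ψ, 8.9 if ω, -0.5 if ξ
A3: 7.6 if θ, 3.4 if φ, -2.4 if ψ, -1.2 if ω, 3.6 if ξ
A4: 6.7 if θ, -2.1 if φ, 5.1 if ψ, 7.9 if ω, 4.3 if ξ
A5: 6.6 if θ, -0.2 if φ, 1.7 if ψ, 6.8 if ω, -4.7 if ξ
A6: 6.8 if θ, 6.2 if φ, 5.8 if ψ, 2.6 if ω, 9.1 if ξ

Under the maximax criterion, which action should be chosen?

A2

Row maxima: A1=8.1, A2=9.3, A3=7.6, A4=7.9, A5=6.8, A6=9.1
Best best-case = 9.3 → A2.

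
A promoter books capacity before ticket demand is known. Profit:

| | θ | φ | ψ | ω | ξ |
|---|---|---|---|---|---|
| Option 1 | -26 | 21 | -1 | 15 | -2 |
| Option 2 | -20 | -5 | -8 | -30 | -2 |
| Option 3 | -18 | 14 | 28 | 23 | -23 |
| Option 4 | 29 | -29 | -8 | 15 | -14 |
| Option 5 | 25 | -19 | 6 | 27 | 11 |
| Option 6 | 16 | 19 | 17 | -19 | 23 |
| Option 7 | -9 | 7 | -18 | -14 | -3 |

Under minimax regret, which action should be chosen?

Option 5

Column bests: θ=29, φ=21, ψ=28, ω=27, ξ=23.
Option 1 regrets: 55, 0, 29, 12, 25 → max 55
Option 2 regrets: 49, 26, 36, 57, 25 → max 57
Option 3 regrets: 47, 7, 0, 4, 46 → max 47
Option 4 regrets: 0, 50, 36, 12, 37 → max 50
Option 5 regrets: 4, 40, 22, 0, 12 → max 40
Option 6 regrets: 13, 2, 11, 46, 0 → max 46
Option 7 regrets: 38, 14, 46, 41, 26 → max 46
Smallest max regret = 40 → Option 5.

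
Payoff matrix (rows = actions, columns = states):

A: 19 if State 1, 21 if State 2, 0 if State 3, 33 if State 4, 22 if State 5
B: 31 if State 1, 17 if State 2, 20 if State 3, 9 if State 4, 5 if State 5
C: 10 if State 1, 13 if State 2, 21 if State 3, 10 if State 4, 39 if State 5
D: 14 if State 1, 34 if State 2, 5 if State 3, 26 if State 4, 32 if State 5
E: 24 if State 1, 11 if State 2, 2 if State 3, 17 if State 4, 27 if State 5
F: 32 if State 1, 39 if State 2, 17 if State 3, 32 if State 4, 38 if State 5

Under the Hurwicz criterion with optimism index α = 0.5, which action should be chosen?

F

A: 0.5·33 + 0.5·0 = 16.5
B: 0.5·31 + 0.5·5 = 18
C: 0.5·39 + 0.5·10 = 24.5
D: 0.5·34 + 0.5·5 = 19.5
E: 0.5·27 + 0.5·2 = 14.5
F: 0.5·39 + 0.5·17 = 28
Highest Hurwicz score = 28 → F.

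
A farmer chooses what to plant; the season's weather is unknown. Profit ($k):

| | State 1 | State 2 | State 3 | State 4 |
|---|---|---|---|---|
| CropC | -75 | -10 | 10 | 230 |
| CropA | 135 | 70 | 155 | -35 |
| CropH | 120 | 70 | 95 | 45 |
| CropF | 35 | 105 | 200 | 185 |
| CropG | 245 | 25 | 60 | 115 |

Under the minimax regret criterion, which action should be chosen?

Column bests: State 1=245, State 2=105, State 3=200, State 4=230.
CropC regrets: 320, 115, 190, 0 → max 320
CropA regrets: 110, 35, 45, 265 → max 265
CropH regrets: 125, 35, 105, 185 → max 185
CropF regrets: 210, 0, 0, 45 → max 210
CropG regrets: 0, 80, 140, 115 → max 140
Smallest max regret = 140 → CropG.

CropG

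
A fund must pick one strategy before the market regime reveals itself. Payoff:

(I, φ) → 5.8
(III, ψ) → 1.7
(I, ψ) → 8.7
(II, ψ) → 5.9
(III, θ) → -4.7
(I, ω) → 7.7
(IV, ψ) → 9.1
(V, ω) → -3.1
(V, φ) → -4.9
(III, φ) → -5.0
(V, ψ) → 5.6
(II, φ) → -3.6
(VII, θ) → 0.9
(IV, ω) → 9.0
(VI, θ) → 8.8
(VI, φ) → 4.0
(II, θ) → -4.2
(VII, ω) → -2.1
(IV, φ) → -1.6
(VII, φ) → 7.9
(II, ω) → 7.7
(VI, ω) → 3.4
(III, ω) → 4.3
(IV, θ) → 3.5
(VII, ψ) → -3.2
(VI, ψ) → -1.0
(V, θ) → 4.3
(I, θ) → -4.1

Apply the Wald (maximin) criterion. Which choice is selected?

Row minima: I=-4.1, II=-4.2, III=-5.0, IV=-1.6, V=-4.9, VI=-1.0, VII=-3.2
Best worst-case = -1.0 → VI.

VI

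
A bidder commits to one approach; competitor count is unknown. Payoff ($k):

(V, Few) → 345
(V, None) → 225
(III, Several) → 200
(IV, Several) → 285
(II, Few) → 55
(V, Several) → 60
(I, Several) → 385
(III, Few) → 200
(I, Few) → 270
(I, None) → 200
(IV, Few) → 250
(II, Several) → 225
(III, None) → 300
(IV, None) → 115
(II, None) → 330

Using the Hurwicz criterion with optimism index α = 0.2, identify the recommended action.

I: 0.2·385 + 0.8·200 = 237
II: 0.2·330 + 0.8·55 = 110
III: 0.2·300 + 0.8·200 = 220
IV: 0.2·285 + 0.8·115 = 149
V: 0.2·345 + 0.8·60 = 117
Highest Hurwicz score = 237 → I.

I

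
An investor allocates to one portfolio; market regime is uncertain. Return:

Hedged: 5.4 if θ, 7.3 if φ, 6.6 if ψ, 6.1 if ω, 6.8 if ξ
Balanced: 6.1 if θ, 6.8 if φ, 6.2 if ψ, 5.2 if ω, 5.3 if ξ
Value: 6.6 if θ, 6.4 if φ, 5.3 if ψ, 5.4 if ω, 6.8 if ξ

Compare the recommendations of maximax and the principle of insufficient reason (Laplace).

Row maxima: Hedged=7.3, Balanced=6.8, Value=6.8
Best best-case = 7.3 → Hedged.
Row averages: Hedged=6.44, Balanced=5.92, Value=6.1
Highest average = 6.44 → Hedged.

maximax → Hedged; laplace → Hedged (agree)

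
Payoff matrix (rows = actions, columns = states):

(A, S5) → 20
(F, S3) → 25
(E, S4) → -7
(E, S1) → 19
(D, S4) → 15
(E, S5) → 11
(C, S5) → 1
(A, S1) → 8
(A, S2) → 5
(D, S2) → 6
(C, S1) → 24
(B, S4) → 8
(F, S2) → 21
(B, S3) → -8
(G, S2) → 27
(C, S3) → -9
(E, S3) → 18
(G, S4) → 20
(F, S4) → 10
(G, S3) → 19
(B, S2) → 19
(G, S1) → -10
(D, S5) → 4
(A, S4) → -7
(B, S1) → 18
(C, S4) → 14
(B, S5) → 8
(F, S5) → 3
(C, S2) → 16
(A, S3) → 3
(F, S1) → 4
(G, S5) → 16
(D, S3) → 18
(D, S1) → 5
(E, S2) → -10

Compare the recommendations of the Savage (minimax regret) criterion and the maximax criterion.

Column bests: S1=24, S2=27, S3=25, S4=20, S5=20.
A regrets: 16, 22, 22, 27, 0 → max 27
B regrets: 6, 8, 33, 12, 12 → max 33
C regrets: 0, 11, 34, 6, 19 → max 34
D regrets: 19, 21, 7, 5, 16 → max 21
E regrets: 5, 37, 7, 27, 9 → max 37
F regrets: 20, 6, 0, 10, 17 → max 20
G regrets: 34, 0, 6, 0, 4 → max 34
Smallest max regret = 20 → F.
Row maxima: A=20, B=19, C=24, D=18, E=19, F=25, G=27
Best best-case = 27 → G.

minimax regret → F; maximax → G (disagree)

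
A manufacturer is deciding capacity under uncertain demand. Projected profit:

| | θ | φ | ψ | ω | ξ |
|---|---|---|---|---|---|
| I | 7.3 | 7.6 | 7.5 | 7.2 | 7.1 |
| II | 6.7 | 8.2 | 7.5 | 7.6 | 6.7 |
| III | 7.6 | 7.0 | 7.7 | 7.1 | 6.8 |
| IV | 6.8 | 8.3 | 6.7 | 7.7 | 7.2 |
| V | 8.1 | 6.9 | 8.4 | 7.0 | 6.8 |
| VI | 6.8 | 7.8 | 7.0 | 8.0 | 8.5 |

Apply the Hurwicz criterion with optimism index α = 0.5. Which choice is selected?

VI

I: 0.5·7.6 + 0.5·7.1 = 7.35
II: 0.5·8.2 + 0.5·6.7 = 7.45
III: 0.5·7.7 + 0.5·6.8 = 7.25
IV: 0.5·8.3 + 0.5·6.7 = 7.5
V: 0.5·8.4 + 0.5·6.8 = 7.6
VI: 0.5·8.5 + 0.5·6.8 = 7.65
Highest Hurwicz score = 7.65 → VI.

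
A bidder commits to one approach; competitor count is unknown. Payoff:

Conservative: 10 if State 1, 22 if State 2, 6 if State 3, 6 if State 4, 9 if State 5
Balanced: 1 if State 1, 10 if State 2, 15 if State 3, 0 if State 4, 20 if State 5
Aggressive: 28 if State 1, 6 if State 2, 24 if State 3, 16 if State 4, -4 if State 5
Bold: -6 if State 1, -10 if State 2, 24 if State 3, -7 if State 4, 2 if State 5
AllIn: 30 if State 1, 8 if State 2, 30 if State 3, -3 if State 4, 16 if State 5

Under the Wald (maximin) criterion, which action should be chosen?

Row minima: Conservative=6, Balanced=0, Aggressive=-4, Bold=-10, AllIn=-3
Best worst-case = 6 → Conservative.

Conservative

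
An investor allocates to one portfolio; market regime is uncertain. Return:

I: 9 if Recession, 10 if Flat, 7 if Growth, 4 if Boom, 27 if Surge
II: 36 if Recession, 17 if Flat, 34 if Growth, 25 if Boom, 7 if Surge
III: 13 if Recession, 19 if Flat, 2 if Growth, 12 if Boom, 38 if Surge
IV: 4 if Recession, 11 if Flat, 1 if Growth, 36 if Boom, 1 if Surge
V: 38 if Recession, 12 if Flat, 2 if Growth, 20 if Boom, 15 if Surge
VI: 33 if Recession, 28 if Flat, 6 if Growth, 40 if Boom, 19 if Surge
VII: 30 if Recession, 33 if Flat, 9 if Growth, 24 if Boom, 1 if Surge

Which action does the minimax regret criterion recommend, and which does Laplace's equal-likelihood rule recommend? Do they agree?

Column bests: Recession=38, Flat=33, Growth=34, Boom=40, Surge=38.
I regrets: 29, 23, 27, 36, 11 → max 36
II regrets: 2, 16, 0, 15, 31 → max 31
III regrets: 25, 14, 32, 28, 0 → max 32
IV regrets: 34, 22, 33, 4, 37 → max 37
V regrets: 0, 21, 32, 20, 23 → max 32
VI regrets: 5, 5, 28, 0, 19 → max 28
VII regrets: 8, 0, 25, 16, 37 → max 37
Smallest max regret = 28 → VI.
Row averages: I=11.4, II=23.8, III=16.8, IV=10.6, V=17.4, VI=25.2, VII=19.4
Highest average = 25.2 → VI.

minimax regret → VI; laplace → VI (agree)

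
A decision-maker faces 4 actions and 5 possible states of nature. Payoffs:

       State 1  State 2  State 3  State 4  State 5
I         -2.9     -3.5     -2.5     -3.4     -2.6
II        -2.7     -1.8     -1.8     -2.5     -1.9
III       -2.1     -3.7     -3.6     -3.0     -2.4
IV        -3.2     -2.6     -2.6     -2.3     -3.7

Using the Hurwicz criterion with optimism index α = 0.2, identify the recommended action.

I: 0.2·(-2.5) + 0.8·(-3.5) = -3.3
II: 0.2·(-1.8) + 0.8·(-2.7) = -2.52
III: 0.2·(-2.1) + 0.8·(-3.7) = -3.38
IV: 0.2·(-2.3) + 0.8·(-3.7) = -3.42
Highest Hurwicz score = -2.52 → II.

II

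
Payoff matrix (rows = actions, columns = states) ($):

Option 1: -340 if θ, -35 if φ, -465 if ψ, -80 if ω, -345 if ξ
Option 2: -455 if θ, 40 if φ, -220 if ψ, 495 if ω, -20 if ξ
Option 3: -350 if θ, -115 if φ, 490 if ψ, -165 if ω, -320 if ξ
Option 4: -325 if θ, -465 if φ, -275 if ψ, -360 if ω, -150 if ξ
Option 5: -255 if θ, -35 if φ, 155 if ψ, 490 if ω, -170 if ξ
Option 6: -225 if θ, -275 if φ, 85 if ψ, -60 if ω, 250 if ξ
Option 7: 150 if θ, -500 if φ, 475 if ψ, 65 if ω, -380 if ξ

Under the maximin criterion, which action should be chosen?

Row minima: Option 1=-465, Option 2=-455, Option 3=-350, Option 4=-465, Option 5=-255, Option 6=-275, Option 7=-500
Best worst-case = -255 → Option 5.

Option 5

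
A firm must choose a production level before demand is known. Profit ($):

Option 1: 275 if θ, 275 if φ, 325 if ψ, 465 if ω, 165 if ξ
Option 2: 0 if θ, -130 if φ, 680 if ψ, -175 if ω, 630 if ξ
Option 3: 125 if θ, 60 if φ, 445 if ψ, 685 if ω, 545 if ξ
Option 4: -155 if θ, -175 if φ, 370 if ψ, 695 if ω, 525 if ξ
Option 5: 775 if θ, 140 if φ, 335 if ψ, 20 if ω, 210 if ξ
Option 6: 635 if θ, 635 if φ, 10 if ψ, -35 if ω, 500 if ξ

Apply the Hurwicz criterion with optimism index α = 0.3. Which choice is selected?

Option 1

Option 1: 0.3·465 + 0.7·165 = 255
Option 2: 0.3·680 + 0.7·(-175) = 81.5
Option 3: 0.3·685 + 0.7·60 = 247.5
Option 4: 0.3·695 + 0.7·(-175) = 86
Option 5: 0.3·775 + 0.7·20 = 246.5
Option 6: 0.3·635 + 0.7·(-35) = 166
Highest Hurwicz score = 255 → Option 1.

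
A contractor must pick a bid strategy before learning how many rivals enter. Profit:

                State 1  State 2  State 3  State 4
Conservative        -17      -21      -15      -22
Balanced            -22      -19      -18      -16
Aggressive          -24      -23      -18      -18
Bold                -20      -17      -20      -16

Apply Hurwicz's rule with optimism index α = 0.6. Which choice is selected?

Bold

Conservative: 0.6·(-15) + 0.4·(-22) = -17.8
Balanced: 0.6·(-16) + 0.4·(-22) = -18.4
Aggressive: 0.6·(-18) + 0.4·(-24) = -20.4
Bold: 0.6·(-16) + 0.4·(-20) = -17.6
Highest Hurwicz score = -17.6 → Bold.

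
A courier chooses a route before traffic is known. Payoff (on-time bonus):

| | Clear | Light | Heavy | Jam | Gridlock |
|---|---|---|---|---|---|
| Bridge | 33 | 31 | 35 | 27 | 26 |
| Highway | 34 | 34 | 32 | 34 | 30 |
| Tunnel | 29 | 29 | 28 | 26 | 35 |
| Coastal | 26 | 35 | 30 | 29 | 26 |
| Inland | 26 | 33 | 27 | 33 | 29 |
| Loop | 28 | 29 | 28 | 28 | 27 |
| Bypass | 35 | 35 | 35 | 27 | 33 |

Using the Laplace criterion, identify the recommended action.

Row averages: Bridge=30.4, Highway=32.8, Tunnel=29.4, Coastal=29.2, Inland=29.6, Loop=28, Bypass=33
Highest average = 33 → Bypass.

Bypass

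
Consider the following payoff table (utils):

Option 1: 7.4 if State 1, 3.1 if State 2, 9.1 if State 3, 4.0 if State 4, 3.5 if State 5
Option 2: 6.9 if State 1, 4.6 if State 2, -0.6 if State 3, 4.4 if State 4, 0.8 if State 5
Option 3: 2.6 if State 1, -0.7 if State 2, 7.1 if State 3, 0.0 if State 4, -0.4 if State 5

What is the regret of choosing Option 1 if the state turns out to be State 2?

1.5

Best payoff under State 2 is 4.6.
Regret = 4.6 − 3.1 = 1.5.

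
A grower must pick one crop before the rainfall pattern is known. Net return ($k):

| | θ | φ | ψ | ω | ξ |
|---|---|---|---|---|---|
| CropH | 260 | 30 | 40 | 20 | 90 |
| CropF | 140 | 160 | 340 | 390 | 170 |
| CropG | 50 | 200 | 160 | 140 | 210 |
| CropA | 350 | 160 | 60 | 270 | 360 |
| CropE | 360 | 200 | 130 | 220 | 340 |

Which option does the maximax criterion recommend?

CropF

Row maxima: CropH=260, CropF=390, CropG=210, CropA=360, CropE=360
Best best-case = 390 → CropF.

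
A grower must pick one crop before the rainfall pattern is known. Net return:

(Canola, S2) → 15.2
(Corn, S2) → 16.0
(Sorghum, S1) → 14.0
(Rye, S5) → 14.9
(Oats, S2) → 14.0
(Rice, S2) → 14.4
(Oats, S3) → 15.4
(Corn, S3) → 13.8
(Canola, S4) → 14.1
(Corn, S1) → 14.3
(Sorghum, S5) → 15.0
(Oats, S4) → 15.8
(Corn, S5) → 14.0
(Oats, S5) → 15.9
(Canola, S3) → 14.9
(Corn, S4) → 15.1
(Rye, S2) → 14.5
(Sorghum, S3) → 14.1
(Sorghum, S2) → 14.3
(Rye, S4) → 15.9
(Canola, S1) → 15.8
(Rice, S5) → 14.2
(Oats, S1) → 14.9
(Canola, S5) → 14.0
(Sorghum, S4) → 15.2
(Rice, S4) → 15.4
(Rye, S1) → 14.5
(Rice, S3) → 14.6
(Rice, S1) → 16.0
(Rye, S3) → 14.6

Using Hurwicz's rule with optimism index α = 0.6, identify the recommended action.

Rye

Sorghum: 0.6·15.2 + 0.4·14.0 = 14.72
Rice: 0.6·16.0 + 0.4·14.2 = 15.28
Oats: 0.6·15.9 + 0.4·14.0 = 15.14
Corn: 0.6·16.0 + 0.4·13.8 = 15.12
Rye: 0.6·15.9 + 0.4·14.5 = 15.34
Canola: 0.6·15.8 + 0.4·14.0 = 15.08
Highest Hurwicz score = 15.34 → Rye.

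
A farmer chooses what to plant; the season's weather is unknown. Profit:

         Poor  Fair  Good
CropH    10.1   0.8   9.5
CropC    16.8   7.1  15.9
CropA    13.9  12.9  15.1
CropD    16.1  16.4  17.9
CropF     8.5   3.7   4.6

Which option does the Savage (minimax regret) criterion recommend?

Column bests: Poor=16.8, Fair=16.4, Good=17.9.
CropH regrets: 6.7, 15.6, 8.4 → max 15.6
CropC regrets: 0.0, 9.3, 2.0 → max 9.3
CropA regrets: 2.9, 3.5, 2.8 → max 3.5
CropD regrets: 0.7, 0.0, 0.0 → max 0.7
CropF regrets: 8.3, 12.7, 13.3 → max 13.3
Smallest max regret = 0.7 → CropD.

CropD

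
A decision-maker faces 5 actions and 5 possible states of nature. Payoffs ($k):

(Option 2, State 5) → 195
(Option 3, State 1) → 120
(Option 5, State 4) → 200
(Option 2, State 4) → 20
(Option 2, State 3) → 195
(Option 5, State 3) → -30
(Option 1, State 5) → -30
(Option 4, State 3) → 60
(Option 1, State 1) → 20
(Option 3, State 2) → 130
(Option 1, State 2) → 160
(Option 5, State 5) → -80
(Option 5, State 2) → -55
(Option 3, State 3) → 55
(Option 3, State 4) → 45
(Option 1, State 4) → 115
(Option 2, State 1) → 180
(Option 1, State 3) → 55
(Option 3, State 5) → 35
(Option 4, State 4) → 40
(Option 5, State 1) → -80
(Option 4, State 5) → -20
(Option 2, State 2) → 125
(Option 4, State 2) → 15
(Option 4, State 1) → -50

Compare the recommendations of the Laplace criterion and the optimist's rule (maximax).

laplace → Option 2; maximax → Option 5 (disagree)

Row averages: Option 1=64, Option 2=143, Option 3=77, Option 4=9, Option 5=-9
Highest average = 143 → Option 2.
Row maxima: Option 1=160, Option 2=195, Option 3=130, Option 4=60, Option 5=200
Best best-case = 200 → Option 5.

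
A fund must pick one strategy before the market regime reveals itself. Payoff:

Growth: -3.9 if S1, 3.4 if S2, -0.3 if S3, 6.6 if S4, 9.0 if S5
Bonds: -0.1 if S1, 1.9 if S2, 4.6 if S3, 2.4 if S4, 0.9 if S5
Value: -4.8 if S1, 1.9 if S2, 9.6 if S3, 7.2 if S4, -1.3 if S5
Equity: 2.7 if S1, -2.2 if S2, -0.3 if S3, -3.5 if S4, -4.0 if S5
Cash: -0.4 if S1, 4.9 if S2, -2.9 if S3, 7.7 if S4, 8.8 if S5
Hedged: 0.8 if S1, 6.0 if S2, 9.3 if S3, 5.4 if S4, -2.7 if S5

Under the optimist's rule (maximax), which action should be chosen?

Value

Row maxima: Growth=9.0, Bonds=4.6, Value=9.6, Equity=2.7, Cash=8.8, Hedged=9.3
Best best-case = 9.6 → Value.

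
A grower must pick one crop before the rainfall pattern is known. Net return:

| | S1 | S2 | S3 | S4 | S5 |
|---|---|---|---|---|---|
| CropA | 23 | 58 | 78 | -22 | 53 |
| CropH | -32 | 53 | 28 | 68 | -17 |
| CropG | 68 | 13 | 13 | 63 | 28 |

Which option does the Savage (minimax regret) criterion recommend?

Column bests: S1=68, S2=58, S3=78, S4=68, S5=53.
CropA regrets: 45, 0, 0, 90, 0 → max 90
CropH regrets: 100, 5, 50, 0, 70 → max 100
CropG regrets: 0, 45, 65, 5, 25 → max 65
Smallest max regret = 65 → CropG.

CropG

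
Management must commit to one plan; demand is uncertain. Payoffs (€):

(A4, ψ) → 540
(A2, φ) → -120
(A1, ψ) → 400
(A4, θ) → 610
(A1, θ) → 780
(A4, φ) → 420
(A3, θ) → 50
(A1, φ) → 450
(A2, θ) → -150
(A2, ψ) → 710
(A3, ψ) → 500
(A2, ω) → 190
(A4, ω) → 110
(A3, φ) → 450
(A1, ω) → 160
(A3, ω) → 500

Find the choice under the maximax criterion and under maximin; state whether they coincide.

Row maxima: A1=780, A2=710, A3=500, A4=610
Best best-case = 780 → A1.
Row minima: A1=160, A2=-150, A3=50, A4=110
Best worst-case = 160 → A1.

maximax → A1; maximin → A1 (agree)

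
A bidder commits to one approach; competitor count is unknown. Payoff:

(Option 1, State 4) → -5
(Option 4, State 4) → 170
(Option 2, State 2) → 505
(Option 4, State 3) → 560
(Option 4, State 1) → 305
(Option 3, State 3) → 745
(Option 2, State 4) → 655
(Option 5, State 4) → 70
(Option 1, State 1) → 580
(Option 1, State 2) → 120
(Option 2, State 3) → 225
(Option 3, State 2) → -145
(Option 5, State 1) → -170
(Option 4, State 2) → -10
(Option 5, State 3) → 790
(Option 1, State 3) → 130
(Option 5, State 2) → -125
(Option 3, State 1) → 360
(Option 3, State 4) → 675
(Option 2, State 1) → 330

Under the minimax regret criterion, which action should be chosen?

Option 4

Column bests: State 1=580, State 2=505, State 3=790, State 4=675.
Option 1 regrets: 0, 385, 660, 680 → max 680
Option 2 regrets: 250, 0, 565, 20 → max 565
Option 3 regrets: 220, 650, 45, 0 → max 650
Option 4 regrets: 275, 515, 230, 505 → max 515
Option 5 regrets: 750, 630, 0, 605 → max 750
Smallest max regret = 515 → Option 4.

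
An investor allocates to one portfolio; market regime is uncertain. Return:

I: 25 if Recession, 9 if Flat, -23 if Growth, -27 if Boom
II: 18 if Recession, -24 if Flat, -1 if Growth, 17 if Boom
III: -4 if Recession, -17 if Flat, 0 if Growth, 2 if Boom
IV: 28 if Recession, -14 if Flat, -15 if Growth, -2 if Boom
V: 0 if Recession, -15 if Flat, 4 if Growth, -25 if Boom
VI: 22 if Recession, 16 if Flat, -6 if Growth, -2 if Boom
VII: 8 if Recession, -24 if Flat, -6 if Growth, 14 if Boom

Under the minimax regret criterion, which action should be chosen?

Column bests: Recession=28, Flat=16, Growth=4, Boom=17.
I regrets: 3, 7, 27, 44 → max 44
II regrets: 10, 40, 5, 0 → max 40
III regrets: 32, 33, 4, 15 → max 33
IV regrets: 0, 30, 19, 19 → max 30
V regrets: 28, 31, 0, 42 → max 42
VI regrets: 6, 0, 10, 19 → max 19
VII regrets: 20, 40, 10, 3 → max 40
Smallest max regret = 19 → VI.

VI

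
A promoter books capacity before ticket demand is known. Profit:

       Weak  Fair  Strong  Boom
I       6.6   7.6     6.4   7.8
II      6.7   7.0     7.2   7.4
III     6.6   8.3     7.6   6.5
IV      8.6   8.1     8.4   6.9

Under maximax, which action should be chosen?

Row maxima: I=7.8, II=7.4, III=8.3, IV=8.6
Best best-case = 8.6 → IV.

IV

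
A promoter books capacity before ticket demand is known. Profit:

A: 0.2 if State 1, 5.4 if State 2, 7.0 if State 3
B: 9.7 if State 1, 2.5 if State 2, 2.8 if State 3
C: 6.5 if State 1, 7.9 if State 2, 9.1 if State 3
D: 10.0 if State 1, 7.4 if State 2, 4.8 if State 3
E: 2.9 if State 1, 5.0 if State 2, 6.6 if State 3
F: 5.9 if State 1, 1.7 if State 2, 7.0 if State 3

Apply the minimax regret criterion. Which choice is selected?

C

Column bests: State 1=10.0, State 2=7.9, State 3=9.1.
A regrets: 9.8, 2.5, 2.1 → max 9.8
B regrets: 0.3, 5.4, 6.3 → max 6.3
C regrets: 3.5, 0.0, 0.0 → max 3.5
D regrets: 0.0, 0.5, 4.3 → max 4.3
E regrets: 7.1, 2.9, 2.5 → max 7.1
F regrets: 4.1, 6.2, 2.1 → max 6.2
Smallest max regret = 3.5 → C.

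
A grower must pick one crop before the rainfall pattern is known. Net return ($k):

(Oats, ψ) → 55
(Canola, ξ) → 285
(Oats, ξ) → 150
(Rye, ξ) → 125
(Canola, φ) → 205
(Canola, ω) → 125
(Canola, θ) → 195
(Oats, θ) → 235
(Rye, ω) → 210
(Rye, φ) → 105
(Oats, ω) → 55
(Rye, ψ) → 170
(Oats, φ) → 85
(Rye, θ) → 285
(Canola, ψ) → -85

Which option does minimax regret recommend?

Column bests: θ=285, φ=205, ψ=170, ω=210, ξ=285.
Canola regrets: 90, 0, 255, 85, 0 → max 255
Oats regrets: 50, 120, 115, 155, 135 → max 155
Rye regrets: 0, 100, 0, 0, 160 → max 160
Smallest max regret = 155 → Oats.

Oats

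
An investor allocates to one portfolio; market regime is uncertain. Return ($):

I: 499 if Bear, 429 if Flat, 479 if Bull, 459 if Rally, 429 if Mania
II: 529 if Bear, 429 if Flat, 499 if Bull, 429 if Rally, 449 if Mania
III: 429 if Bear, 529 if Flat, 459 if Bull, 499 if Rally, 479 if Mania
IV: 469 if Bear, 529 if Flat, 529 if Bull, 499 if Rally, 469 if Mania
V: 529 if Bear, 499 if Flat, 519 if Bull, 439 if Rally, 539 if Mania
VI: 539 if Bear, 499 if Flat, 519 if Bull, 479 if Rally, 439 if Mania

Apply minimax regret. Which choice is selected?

Column bests: Bear=539, Flat=529, Bull=529, Rally=499, Mania=539.
I regrets: 40, 100, 50, 40, 110 → max 110
II regrets: 10, 100, 30, 70, 90 → max 100
III regrets: 110, 0, 70, 0, 60 → max 110
IV regrets: 70, 0, 0, 0, 70 → max 70
V regrets: 10, 30, 10, 60, 0 → max 60
VI regrets: 0, 30, 10, 20, 100 → max 100
Smallest max regret = 60 → V.

V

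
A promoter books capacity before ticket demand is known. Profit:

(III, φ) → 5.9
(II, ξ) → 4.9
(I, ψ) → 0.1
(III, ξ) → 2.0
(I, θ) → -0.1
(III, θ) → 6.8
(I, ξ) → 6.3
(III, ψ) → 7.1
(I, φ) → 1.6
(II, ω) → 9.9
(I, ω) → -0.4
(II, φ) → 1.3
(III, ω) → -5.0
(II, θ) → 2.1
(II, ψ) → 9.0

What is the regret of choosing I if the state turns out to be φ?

4.3

Best payoff under φ is 5.9.
Regret = 5.9 − 1.6 = 4.3.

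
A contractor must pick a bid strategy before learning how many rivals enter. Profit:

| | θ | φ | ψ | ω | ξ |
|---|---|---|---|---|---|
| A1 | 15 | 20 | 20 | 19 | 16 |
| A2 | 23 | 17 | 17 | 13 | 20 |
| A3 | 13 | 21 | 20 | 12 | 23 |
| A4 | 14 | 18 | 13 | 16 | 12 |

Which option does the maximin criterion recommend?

A1

Row minima: A1=15, A2=13, A3=12, A4=12
Best worst-case = 15 → A1.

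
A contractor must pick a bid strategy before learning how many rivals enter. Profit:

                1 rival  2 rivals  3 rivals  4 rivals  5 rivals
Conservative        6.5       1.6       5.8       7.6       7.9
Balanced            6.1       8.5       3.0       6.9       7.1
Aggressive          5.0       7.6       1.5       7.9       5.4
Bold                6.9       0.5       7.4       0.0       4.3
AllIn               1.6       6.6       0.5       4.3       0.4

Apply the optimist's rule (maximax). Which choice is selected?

Balanced

Row maxima: Conservative=7.9, Balanced=8.5, Aggressive=7.9, Bold=7.4, AllIn=6.6
Best best-case = 8.5 → Balanced.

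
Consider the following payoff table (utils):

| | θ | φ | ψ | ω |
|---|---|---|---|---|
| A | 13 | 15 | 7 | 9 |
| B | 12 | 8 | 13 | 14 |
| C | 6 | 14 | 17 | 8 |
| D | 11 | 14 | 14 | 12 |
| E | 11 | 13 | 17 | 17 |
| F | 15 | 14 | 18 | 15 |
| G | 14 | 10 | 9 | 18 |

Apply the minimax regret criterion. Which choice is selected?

Column bests: θ=15, φ=15, ψ=18, ω=18.
A regrets: 2, 0, 11, 9 → max 11
B regrets: 3, 7, 5, 4 → max 7
C regrets: 9, 1, 1, 10 → max 10
D regrets: 4, 1, 4, 6 → max 6
E regrets: 4, 2, 1, 1 → max 4
F regrets: 0, 1, 0, 3 → max 3
G regrets: 1, 5, 9, 0 → max 9
Smallest max regret = 3 → F.

F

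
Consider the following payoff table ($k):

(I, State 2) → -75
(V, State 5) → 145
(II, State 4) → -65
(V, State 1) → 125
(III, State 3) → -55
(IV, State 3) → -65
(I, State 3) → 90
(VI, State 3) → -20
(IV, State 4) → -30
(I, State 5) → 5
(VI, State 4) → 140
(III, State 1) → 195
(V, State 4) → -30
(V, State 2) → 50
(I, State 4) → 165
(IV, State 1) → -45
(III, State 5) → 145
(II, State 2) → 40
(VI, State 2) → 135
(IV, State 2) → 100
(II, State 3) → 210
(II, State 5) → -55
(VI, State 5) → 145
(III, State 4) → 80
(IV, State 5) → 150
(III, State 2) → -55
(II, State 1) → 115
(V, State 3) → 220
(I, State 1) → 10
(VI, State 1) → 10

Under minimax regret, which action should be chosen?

Column bests: State 1=195, State 2=135, State 3=220, State 4=165, State 5=150.
I regrets: 185, 210, 130, 0, 145 → max 210
II regrets: 80, 95, 10, 230, 205 → max 230
III regrets: 0, 190, 275, 85, 5 → max 275
IV regrets: 240, 35, 285, 195, 0 → max 285
V regrets: 70, 85, 0, 195, 5 → max 195
VI regrets: 185, 0, 240, 25, 5 → max 240
Smallest max regret = 195 → V.

V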